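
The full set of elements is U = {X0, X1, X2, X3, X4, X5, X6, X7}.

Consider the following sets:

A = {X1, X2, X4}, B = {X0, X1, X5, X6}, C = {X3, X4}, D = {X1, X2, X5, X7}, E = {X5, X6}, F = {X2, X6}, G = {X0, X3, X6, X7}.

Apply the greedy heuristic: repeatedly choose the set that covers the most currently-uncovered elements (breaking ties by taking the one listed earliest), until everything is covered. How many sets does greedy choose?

3

Greedy: pick B (covers 4 new) → pick A (covers 2 new) → pick G (covers 2 new). Total picks: 3.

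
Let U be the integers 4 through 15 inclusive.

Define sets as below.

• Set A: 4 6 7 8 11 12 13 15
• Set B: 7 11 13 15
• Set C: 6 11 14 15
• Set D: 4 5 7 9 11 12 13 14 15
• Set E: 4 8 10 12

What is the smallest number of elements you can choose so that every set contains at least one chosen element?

2

Take H = {4, 15}. Each listed set contains at least one of these, so H is a hitting set of size 2.
The sets B, E are pairwise disjoint, so any hitting set needs a separate element for each — at least 2. Hence 2 is optimal.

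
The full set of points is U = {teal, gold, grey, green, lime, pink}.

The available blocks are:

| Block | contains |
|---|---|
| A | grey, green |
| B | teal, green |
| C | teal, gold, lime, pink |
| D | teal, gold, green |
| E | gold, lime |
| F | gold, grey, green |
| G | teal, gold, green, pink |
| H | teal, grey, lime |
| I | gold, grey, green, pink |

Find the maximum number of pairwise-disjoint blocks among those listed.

2

A, E are pairwise disjoint (A={grey,green}; E={gold,lime}).
Every remaining block overlaps one of these, and no 3 of the listed blocks are pairwise disjoint, so 2 is the maximum.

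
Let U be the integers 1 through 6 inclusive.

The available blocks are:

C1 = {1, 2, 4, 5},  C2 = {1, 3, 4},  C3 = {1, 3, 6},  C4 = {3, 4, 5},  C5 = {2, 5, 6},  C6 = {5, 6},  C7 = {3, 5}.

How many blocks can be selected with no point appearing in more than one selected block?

C2, C5 are pairwise disjoint (C2={1,3,4}; C5={2,5,6}).
Every remaining block overlaps one of these, and no 3 of the listed blocks are pairwise disjoint, so 2 is the maximum.

2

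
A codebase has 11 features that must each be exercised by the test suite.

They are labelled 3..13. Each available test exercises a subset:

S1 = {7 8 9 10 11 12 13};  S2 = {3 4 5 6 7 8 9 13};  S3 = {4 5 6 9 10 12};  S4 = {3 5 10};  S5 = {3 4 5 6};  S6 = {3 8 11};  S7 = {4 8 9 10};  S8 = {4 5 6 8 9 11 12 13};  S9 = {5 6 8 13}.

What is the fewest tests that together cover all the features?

2

Take {S1, S2}. Their union is {3, 4, 5, 6, 7, 8, 9, 10, 11, 12, 13}, which is all 11 features.
No single test has all 11 features (the largest, S2, has 8), so 2 is optimal.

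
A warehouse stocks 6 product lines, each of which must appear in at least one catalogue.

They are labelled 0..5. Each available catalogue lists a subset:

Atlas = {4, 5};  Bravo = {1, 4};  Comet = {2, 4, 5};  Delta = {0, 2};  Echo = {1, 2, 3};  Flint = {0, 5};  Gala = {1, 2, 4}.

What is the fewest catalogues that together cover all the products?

Take {Echo, Flint, Gala}. Their union is {0, 1, 2, 3, 4, 5}, which is all 6 products.
Only Echo contains 3, so Echo is forced; the remaining 3 products need at least 2 more catalogues (each remaining catalogue adds at most 2) — so at least 3 catalogues are needed, and 3 is optimal.

3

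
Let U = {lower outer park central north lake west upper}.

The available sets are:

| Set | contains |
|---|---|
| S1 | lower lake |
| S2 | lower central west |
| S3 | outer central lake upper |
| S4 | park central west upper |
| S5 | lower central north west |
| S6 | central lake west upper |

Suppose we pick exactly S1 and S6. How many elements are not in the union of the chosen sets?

Union of S1, S6 = {lower, central, lake, west, upper}.
Not covered: outer, park, north — 3 elements.

3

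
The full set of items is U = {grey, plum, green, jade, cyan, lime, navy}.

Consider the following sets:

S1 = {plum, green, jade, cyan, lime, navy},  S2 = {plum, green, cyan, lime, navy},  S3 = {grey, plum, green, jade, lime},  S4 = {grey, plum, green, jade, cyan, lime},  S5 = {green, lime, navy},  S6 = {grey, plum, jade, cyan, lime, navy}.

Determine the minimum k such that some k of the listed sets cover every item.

2

S1 and S4 together: S1 ∪ S4 = {grey, plum, green, jade, cyan, lime, navy} — every item is covered.
No single set has all 7 items (the largest, S1, has 6), so 2 is optimal.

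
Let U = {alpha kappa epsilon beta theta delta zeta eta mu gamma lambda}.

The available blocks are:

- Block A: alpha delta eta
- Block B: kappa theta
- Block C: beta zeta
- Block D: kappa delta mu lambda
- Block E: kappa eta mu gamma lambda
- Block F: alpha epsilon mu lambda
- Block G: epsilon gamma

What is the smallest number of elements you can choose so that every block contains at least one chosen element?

4

The 4 elements {kappa, epsilon, beta, eta} hit every block.
The blocks A, B, C, G are pairwise disjoint, so any hitting set needs a separate element for each — at least 4. Hence 4 is optimal.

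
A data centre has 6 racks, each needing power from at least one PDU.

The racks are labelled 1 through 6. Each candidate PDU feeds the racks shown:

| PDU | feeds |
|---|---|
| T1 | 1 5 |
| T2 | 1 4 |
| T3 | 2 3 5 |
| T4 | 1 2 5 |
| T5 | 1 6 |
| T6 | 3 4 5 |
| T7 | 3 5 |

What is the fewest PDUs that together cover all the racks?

T2 and T3 and T5 together: T2 ∪ T3 ∪ T5 = {1, 2, 3, 4, 5, 6} — every rack is covered.
Only T5 contains 6, so T5 is forced; the remaining 4 racks need at least 2 more PDUs (each remaining PDU adds at most 3) — so at least 3 PDUs are needed, and 3 is optimal.

3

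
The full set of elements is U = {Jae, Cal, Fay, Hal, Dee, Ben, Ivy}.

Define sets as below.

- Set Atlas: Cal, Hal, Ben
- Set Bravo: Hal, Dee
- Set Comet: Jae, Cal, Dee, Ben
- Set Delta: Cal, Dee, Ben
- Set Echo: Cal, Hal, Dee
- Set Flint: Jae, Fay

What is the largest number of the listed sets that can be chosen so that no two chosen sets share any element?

Atlas, Flint are pairwise disjoint (Atlas={Cal,Hal,Ben}; Flint={Jae,Fay}).
Every remaining set overlaps one of these, and no 3 of the listed sets are pairwise disjoint, so 2 is the maximum.

2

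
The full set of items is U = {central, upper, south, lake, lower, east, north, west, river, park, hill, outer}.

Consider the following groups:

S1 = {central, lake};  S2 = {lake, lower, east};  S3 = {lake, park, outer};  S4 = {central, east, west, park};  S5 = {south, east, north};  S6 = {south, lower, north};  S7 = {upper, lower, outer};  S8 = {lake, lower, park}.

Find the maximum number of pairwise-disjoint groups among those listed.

3

S1, S5, S7 are pairwise disjoint (S1={central,lake}; S5={south,east,north}; S7={upper,lower,outer}).
Every remaining group overlaps one of these, and no 4 of the listed groups are pairwise disjoint, so 3 is the maximum.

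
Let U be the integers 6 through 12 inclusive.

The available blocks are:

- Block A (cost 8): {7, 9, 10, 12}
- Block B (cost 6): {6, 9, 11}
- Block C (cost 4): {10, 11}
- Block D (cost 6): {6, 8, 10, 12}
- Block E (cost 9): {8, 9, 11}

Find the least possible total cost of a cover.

A, C, D together cover every element (A ∪ C ∪ D = {6, 7, 8, 9, 10, 11, 12}); total cost 8 + 4 + 6 = 18.
The greedy pick D, B, A costs 20; no covering selection beats 18.

18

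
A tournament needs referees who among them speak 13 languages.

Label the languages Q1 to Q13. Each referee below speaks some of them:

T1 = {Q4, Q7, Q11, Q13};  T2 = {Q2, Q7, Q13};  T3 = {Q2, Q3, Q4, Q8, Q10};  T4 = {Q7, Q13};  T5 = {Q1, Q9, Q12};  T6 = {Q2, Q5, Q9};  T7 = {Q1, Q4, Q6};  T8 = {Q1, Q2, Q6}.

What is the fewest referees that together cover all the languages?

T1 and T3 and T5 and T6 and T7 together: T1 ∪ T3 ∪ T5 ∪ T6 ∪ T7 = {Q1, Q2, Q3, Q4, Q5, Q6, Q7, Q8, Q9, Q10, Q11, Q12, Q13} — every language is covered.
No 4 of the 8 referees cover everything (all 70 combinations miss at least one language), so 5 is optimal.

5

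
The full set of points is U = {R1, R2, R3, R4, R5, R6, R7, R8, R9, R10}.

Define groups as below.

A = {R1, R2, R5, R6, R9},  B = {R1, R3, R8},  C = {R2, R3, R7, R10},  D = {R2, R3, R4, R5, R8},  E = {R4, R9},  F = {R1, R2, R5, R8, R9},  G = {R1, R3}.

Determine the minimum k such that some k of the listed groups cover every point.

A, C, and D cover everything between them: the union {R1, R2, R3, R4, R5, R6, R7, R8, R9, R10} is all of U.
Only A contains R6, so A is forced; the remaining 5 points need at least 2 more groups (each remaining group adds at most 3) — so at least 3 groups are needed, and 3 is optimal.

3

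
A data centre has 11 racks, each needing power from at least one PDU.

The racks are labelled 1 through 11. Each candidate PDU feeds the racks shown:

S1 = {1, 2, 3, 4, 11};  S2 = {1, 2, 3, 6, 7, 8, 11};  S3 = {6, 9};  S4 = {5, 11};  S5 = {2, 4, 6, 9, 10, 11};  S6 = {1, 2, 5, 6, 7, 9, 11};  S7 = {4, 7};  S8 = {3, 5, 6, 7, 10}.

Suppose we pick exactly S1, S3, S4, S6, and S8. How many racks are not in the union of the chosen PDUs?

1

Union of S1, S3, S4, S6, S8 = {1, 2, 3, 4, 5, 6, 7, 9, 10, 11}.
Not covered: 8 — 1 rack.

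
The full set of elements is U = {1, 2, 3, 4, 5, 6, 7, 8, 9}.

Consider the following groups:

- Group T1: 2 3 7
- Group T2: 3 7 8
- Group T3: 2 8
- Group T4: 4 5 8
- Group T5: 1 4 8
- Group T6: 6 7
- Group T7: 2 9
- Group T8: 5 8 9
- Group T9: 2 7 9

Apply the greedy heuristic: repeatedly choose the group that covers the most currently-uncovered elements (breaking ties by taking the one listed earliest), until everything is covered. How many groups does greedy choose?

5

Greedy: pick T1 (covers 3 new) → pick T4 (covers 3 new) → pick T5 (covers 1 new) → pick T6 (covers 1 new) → pick T7 (covers 1 new). Total picks: 5.
(The true minimum cover uses only 4 groups, so greedy is not optimal here.)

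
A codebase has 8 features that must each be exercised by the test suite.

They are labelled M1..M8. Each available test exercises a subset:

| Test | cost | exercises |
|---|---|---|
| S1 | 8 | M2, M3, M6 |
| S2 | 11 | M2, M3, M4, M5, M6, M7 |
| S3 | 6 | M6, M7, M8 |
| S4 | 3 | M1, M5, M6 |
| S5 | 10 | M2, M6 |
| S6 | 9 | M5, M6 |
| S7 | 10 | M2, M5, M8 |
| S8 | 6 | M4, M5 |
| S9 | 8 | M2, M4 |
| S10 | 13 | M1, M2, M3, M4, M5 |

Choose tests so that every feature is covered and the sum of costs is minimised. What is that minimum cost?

S3, S10 together cover every feature (S3 ∪ S10 = {M1, M2, M3, M4, M5, M6, M7, M8}); total cost 6 + 13 = 19.
The greedy pick S4, S2, S3 costs 20; no covering selection beats 19.

19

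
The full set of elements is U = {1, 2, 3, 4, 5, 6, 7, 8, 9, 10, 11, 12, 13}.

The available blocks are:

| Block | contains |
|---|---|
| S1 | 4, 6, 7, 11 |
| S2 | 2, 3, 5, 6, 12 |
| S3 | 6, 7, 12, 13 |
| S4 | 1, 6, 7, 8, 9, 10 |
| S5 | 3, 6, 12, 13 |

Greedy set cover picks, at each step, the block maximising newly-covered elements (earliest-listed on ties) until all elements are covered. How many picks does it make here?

4

Greedy: pick S4 (covers 6 new) → pick S2 (covers 4 new) → pick S1 (covers 2 new) → pick S3 (covers 1 new). Total picks: 4.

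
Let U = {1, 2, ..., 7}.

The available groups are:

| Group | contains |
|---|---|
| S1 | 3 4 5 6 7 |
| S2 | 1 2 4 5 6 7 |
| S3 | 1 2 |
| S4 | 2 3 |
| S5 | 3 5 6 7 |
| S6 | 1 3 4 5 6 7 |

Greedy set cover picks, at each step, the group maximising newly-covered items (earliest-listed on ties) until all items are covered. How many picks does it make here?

Greedy: pick S2 (covers 6 new) → pick S1 (covers 1 new). Total picks: 2.

2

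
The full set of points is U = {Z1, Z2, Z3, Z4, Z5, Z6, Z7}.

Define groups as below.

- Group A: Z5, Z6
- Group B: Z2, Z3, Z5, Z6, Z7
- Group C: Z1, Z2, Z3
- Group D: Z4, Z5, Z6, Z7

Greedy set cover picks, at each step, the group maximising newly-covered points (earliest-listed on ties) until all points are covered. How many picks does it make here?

Greedy: pick B (covers 5 new) → pick C (covers 1 new) → pick D (covers 1 new). Total picks: 3.
(The true minimum cover uses only 2 groups, so greedy is not optimal here.)

3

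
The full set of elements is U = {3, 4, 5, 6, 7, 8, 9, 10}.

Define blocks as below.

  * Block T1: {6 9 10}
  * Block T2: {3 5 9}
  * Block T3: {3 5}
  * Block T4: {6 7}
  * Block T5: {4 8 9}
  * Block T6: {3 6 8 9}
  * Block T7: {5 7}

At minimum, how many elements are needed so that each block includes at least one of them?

Take H = {5, 6, 8}. Each listed block contains at least one of these, so H is a hitting set of size 3.
The blocks T3, T4, T5 are pairwise disjoint, so any hitting set needs a separate element for each — at least 3. Hence 3 is optimal.

3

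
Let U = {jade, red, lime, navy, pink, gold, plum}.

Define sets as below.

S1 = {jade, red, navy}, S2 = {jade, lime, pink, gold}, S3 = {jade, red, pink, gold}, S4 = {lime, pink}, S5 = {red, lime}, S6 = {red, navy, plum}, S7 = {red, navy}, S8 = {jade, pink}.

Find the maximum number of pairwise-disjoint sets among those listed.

2

S7, S8 are pairwise disjoint (S7={red,navy}; S8={jade,pink}).
Every remaining set overlaps one of these, and no 3 of the listed sets are pairwise disjoint, so 2 is the maximum.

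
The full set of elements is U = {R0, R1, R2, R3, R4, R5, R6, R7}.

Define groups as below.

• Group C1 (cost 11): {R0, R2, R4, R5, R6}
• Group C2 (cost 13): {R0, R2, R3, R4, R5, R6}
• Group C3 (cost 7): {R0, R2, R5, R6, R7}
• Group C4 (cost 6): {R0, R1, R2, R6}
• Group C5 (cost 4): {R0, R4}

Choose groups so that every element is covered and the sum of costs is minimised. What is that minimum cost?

C2, C3, C4 together cover every element (C2 ∪ C3 ∪ C4 = {R0, R1, R2, R3, R4, R5, R6, R7}); total cost 13 + 7 + 6 = 26.
The greedy pick C3, C5, C4, C2 costs 30; no covering selection beats 26.

26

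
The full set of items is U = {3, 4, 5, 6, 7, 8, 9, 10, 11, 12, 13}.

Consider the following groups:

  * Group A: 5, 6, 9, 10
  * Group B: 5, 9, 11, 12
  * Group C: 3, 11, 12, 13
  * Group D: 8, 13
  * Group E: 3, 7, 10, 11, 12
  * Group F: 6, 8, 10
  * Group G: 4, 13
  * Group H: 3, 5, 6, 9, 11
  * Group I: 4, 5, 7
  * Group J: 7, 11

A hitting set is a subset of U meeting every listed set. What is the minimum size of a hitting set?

4

The 4 items {6, 7, 12, 13} hit every group.
No choice of 3 items meets every group, so 4 is the minimum.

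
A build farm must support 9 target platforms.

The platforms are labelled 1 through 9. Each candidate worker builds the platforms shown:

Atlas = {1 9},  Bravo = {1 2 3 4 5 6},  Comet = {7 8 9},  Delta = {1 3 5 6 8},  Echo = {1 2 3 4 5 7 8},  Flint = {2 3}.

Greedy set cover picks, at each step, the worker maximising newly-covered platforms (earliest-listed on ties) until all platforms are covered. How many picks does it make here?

3

Greedy: pick Echo (covers 7 new) → pick Atlas (covers 1 new) → pick Bravo (covers 1 new). Total picks: 3.
(The true minimum cover uses only 2 workers, so greedy is not optimal here.)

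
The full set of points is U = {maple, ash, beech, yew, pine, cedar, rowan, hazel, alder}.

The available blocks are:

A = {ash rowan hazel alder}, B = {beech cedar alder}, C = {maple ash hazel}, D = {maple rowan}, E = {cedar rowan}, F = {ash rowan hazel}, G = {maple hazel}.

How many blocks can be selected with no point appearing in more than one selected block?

B, C are pairwise disjoint (B={beech,cedar,alder}; C={maple,ash,hazel}).
Every remaining block overlaps one of these, and no 3 of the listed blocks are pairwise disjoint, so 2 is the maximum.

2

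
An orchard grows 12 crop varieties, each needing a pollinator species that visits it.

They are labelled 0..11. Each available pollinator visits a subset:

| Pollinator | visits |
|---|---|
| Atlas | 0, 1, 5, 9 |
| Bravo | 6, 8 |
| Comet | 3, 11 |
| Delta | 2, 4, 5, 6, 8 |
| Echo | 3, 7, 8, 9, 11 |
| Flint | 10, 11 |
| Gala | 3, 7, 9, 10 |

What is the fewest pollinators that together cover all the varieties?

4

Take {Atlas, Delta, Echo, Flint}. Their union is {0, 1, 2, 3, 4, 5, 6, 7, 8, 9, 10, 11}, which is all 12 varieties.
No 3 of the 7 pollinators cover everything (all 35 combinations miss at least one variety), so 4 is optimal.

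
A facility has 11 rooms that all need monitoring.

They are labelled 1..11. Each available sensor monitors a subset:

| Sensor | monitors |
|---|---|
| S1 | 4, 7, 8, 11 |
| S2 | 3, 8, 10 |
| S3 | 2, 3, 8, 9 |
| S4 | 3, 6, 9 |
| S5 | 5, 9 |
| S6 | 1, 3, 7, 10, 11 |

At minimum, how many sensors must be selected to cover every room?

5

Take {S1, S3, S4, S5, S6}. Their union is {1, 2, 3, 4, 5, 6, 7, 8, 9, 10, 11}, which is all 11 rooms.
No 4 of the 6 sensors cover everything (all 15 combinations miss at least one room), so 5 is optimal.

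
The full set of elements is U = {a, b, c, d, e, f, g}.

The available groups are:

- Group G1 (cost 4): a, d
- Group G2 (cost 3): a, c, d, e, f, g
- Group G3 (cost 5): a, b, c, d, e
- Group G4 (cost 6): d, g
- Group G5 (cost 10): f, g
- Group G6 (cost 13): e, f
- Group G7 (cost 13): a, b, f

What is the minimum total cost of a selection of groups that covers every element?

G2, G3 together cover every element (G2 ∪ G3 = {a, b, c, d, e, f, g}); total cost 3 + 5 = 8.
No covering selection has total cost below 8.

8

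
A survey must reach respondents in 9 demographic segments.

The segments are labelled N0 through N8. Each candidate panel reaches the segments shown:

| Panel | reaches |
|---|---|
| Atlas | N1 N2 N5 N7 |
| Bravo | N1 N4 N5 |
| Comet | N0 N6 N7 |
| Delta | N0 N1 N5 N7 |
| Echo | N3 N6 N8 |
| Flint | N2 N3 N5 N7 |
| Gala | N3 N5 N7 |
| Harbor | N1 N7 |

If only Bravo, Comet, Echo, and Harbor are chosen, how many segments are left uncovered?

1

Union of Bravo, Comet, Echo, Harbor = {N0, N1, N3, N4, N5, N6, N7, N8}.
Not covered: N2 — 1 segment.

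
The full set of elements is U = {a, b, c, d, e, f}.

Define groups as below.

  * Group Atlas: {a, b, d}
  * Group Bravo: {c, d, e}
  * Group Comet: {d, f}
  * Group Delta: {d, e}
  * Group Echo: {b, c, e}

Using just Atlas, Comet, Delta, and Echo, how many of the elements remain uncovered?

Union of Atlas, Comet, Delta, Echo = {a, b, c, d, e, f} — that's every element, so 0 are uncovered.

0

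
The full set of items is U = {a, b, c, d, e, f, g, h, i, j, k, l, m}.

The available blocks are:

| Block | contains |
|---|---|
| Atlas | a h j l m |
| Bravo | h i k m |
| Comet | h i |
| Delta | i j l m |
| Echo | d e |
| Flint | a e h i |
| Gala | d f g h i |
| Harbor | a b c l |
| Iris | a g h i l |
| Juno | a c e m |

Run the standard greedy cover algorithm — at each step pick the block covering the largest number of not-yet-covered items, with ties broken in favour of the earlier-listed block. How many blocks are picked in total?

5

Greedy: pick Atlas (covers 5 new) → pick Gala (covers 4 new) → pick Harbor (covers 2 new) → pick Bravo (covers 1 new) → pick Echo (covers 1 new). Total picks: 5.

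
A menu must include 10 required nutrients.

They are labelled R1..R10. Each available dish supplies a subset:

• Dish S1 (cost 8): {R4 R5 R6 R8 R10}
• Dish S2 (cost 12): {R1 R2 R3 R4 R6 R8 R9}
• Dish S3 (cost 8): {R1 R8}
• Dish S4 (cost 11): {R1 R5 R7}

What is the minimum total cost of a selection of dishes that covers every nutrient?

S1, S2, S4 together cover every nutrient (S1 ∪ S2 ∪ S4 = {R1, R2, R3, R4, R5, R6, R7, R8, R9, R10}); total cost 8 + 12 + 11 = 31.
No covering selection has total cost below 31.

31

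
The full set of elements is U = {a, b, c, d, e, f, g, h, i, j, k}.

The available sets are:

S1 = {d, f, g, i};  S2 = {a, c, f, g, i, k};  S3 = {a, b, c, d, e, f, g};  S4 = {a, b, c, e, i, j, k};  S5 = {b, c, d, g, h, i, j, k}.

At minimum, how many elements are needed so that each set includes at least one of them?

2

The 2 elements {c, g} hit every set.
No single element lies in every set, so at least 2 are needed and 2 is optimal.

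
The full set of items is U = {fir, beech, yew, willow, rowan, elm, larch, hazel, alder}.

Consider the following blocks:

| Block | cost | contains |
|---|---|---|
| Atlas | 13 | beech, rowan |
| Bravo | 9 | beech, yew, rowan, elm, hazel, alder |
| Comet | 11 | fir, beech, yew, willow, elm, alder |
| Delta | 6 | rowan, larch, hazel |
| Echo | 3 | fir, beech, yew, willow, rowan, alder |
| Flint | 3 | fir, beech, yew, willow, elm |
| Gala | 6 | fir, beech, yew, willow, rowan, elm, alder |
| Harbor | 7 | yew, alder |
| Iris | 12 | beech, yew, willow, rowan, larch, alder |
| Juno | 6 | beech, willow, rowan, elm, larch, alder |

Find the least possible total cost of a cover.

Delta, Gala together cover every item (Delta ∪ Gala = {fir, beech, yew, willow, rowan, elm, larch, hazel, alder}); total cost 6 + 6 = 12.
No covering selection has total cost below 12.

12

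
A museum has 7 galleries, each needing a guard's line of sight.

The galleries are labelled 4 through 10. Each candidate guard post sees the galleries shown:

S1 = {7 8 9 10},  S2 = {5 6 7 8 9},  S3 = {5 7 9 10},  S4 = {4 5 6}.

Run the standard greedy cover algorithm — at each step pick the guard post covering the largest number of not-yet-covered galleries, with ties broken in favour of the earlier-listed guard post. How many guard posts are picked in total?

Greedy: pick S2 (covers 5 new) → pick S1 (covers 1 new) → pick S4 (covers 1 new). Total picks: 3.
(The true minimum cover uses only 2 guard posts, so greedy is not optimal here.)

3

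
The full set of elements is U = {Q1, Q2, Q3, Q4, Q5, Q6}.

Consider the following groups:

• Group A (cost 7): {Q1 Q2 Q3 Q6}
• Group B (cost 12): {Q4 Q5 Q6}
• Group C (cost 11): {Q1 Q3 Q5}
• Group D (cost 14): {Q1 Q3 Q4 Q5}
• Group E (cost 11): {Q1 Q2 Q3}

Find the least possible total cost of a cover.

A, B together cover every element (A ∪ B = {Q1, Q2, Q3, Q4, Q5, Q6}); total cost 7 + 12 = 19.
No covering selection has total cost below 19.

19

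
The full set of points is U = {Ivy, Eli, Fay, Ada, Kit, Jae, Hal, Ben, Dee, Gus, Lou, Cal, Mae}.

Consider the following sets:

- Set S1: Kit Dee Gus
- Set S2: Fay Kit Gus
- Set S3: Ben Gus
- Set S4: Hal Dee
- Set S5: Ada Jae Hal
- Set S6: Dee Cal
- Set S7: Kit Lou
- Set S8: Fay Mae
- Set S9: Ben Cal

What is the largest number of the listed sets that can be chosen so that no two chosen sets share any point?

S3, S5, S6, S7, S8 are pairwise disjoint (S3={Ben,Gus}; S5={Ada,Jae,Hal}; S6={Dee,Cal}; S7={Kit,Lou}; S8={Fay,Mae}).
Every remaining set overlaps one of these, and no 6 of the listed sets are pairwise disjoint, so 5 is the maximum.

5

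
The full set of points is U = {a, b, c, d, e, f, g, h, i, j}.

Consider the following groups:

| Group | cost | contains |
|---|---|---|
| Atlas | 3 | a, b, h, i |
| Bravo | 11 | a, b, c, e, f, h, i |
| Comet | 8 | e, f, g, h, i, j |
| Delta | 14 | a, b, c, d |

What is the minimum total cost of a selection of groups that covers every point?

22

Comet, Delta together cover every point (Comet ∪ Delta = {a, b, c, d, e, f, g, h, i, j}); total cost 8 + 14 = 22.
The greedy pick Atlas, Comet, Delta costs 25; no covering selection beats 22.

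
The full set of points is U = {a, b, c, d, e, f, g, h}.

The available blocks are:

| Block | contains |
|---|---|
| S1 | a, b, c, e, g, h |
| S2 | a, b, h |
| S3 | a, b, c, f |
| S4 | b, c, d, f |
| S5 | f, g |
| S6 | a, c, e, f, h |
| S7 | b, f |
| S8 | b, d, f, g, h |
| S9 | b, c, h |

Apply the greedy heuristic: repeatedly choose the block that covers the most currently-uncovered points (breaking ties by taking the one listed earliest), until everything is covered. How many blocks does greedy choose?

Greedy: pick S1 (covers 6 new) → pick S4 (covers 2 new). Total picks: 2.

2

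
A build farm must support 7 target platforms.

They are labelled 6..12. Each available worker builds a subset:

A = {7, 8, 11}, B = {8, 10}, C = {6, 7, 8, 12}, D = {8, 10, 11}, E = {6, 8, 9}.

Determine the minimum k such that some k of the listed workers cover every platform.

Take {C, D, E}. Their union is {6, 7, 8, 9, 10, 11, 12}, which is all 7 platforms.
Only E contains 9, so E is forced; the remaining 4 platforms need at least 2 more workers (each remaining worker adds at most 2) — so at least 3 workers are needed, and 3 is optimal.

3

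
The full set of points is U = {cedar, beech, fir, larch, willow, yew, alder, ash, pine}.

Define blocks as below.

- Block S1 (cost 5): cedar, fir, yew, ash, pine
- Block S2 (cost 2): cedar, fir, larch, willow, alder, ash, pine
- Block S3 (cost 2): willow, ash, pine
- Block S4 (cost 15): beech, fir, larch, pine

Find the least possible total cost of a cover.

S1, S2, S4 together cover every point (S1 ∪ S2 ∪ S4 = {cedar, beech, fir, larch, willow, yew, alder, ash, pine}); total cost 5 + 2 + 15 = 22.
No covering selection has total cost below 22.

22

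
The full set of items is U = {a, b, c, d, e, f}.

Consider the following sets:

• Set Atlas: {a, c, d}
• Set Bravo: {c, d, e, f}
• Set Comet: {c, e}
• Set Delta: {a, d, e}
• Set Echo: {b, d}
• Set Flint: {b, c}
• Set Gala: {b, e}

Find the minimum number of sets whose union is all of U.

3

Bravo, Delta, and Gala cover everything between them: the union {a, b, c, d, e, f} is all of U.
Only Bravo contains f, so Bravo is forced; the remaining 2 items need at least 2 more sets (each remaining set adds at most 1) — so at least 3 sets are needed, and 3 is optimal.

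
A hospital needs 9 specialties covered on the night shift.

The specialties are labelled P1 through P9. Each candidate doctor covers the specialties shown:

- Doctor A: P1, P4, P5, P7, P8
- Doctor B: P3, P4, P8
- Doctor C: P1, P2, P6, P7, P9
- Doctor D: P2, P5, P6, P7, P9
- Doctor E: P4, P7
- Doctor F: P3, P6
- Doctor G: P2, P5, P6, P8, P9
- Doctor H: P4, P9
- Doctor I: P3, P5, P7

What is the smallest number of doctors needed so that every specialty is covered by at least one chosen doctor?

3

Take {B, C, I}. Their union is {P1, P2, P3, P4, P5, P6, P7, P8, P9}, which is all 9 specialties.
No 2 of the 9 doctors cover everything (all 36 combinations miss at least one specialty), so 3 is optimal.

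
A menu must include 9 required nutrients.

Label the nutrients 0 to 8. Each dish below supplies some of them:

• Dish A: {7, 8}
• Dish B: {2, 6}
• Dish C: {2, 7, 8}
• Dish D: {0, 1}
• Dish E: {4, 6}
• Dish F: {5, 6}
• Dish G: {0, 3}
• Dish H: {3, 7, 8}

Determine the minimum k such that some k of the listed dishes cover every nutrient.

5

Take {C, D, E, F, G}. Their union is {0, 1, 2, 3, 4, 5, 6, 7, 8}, which is all 9 nutrients.
No 4 of the 8 dishes cover everything (all 70 combinations miss at least one nutrient), so 5 is optimal.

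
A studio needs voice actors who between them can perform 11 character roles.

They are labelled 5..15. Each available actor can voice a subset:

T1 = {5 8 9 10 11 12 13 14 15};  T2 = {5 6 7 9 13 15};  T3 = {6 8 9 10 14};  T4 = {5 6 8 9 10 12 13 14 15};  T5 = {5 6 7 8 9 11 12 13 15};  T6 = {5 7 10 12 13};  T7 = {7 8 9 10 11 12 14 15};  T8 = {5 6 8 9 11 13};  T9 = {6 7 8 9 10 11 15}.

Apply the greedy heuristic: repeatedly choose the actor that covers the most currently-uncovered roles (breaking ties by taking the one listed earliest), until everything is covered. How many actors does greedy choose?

2

Greedy: pick T1 (covers 9 new) → pick T2 (covers 2 new). Total picks: 2.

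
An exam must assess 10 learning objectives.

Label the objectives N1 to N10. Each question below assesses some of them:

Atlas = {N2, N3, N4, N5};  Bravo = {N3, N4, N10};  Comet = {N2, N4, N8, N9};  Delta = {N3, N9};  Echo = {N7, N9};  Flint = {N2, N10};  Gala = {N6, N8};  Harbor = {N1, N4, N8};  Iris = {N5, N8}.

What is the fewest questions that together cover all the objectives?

5

Take {Atlas, Bravo, Echo, Gala, Harbor}. Their union is {N1, N2, N3, N4, N5, N6, N7, N8, N9, N10}, which is all 10 objectives.
No 4 of the 9 questions cover everything (all 126 combinations miss at least one objective), so 5 is optimal.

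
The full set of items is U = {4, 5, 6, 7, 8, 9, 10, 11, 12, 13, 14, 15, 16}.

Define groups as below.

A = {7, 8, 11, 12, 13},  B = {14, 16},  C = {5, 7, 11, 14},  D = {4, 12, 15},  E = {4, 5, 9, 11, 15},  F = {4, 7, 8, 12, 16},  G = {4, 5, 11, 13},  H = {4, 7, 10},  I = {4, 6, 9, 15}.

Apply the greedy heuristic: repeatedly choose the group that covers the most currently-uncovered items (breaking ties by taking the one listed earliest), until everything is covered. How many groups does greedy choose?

Greedy: pick A (covers 5 new) → pick E (covers 4 new) → pick B (covers 2 new) → pick H (covers 1 new) → pick I (covers 1 new). Total picks: 5.

5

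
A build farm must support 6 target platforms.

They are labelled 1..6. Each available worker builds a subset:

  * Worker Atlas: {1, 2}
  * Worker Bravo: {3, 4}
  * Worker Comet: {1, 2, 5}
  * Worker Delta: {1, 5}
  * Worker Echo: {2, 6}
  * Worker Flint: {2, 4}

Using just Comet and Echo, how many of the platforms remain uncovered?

Union of Comet, Echo = {1, 2, 5, 6}.
Not covered: 3, 4 — 2 platforms.

2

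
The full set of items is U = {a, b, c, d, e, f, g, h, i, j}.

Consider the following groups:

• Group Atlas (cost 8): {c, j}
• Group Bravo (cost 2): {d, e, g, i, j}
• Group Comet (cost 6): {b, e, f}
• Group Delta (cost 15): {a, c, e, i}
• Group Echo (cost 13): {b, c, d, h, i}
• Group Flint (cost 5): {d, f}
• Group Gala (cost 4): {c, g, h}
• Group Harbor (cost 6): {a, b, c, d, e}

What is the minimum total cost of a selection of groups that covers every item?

17

Bravo, Flint, Gala, Harbor together cover every item (Bravo ∪ Flint ∪ Gala ∪ Harbor = {a, b, c, d, e, f, g, h, i, j}); total cost 2 + 5 + 4 + 6 = 17.
The greedy pick Bravo, Gala, Comet, Harbor costs 18; no covering selection beats 17.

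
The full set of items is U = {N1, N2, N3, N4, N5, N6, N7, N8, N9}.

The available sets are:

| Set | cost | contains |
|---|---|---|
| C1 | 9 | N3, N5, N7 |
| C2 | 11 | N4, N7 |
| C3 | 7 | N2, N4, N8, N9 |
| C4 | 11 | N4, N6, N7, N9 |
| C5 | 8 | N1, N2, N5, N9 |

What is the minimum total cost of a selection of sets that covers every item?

C1, C3, C4, C5 together cover every item (C1 ∪ C3 ∪ C4 ∪ C5 = {N1, N2, N3, N4, N5, N6, N7, N8, N9}); total cost 9 + 7 + 11 + 8 = 35.
No covering selection has total cost below 35.

35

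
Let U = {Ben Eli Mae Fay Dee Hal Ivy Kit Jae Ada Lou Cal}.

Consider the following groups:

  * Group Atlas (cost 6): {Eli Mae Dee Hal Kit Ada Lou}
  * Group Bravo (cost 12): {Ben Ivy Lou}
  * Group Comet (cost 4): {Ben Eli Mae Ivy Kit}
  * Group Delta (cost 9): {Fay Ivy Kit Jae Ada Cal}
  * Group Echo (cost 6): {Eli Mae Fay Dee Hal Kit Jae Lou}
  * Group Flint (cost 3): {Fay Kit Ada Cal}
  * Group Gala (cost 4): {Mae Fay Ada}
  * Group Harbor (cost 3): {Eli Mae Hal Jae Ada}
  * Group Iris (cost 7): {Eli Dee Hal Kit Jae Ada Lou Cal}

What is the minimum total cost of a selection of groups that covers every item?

Comet, Echo, Flint together cover every item (Comet ∪ Echo ∪ Flint = {Ben, Eli, Mae, Fay, Dee, Hal, Ivy, Kit, Jae, Ada, Lou, Cal}); total cost 4 + 6 + 3 = 13.
The greedy pick Harbor, Flint, Comet, Atlas costs 16; no covering selection beats 13.

13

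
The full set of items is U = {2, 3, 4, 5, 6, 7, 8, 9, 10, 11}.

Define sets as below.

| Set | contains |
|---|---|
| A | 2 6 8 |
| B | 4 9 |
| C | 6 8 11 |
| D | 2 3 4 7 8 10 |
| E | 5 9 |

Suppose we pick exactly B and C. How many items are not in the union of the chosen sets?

5

Union of B, C = {4, 6, 8, 9, 11}.
Not covered: 2, 3, 5, 7, 10 — 5 items.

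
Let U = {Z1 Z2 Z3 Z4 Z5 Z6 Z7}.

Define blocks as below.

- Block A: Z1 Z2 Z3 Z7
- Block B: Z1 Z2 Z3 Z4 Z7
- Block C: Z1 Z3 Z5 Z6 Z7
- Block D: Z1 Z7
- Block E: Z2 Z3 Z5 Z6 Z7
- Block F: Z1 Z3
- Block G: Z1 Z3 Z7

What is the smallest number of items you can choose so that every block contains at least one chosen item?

2

H = {Z1, Z6} meets every block (each contains at least one member of H), and |H| = 2.
No single item lies in every block, so at least 2 are needed and 2 is optimal.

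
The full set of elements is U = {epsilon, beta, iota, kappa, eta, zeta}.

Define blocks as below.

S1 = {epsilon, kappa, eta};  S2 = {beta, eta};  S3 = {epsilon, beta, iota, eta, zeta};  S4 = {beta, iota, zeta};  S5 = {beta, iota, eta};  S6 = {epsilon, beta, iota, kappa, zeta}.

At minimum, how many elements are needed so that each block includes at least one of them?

2

The 2 elements {eta, zeta} hit every block.
The blocks S1, S4 are pairwise disjoint, so any hitting set needs a separate element for each — at least 2. Hence 2 is optimal.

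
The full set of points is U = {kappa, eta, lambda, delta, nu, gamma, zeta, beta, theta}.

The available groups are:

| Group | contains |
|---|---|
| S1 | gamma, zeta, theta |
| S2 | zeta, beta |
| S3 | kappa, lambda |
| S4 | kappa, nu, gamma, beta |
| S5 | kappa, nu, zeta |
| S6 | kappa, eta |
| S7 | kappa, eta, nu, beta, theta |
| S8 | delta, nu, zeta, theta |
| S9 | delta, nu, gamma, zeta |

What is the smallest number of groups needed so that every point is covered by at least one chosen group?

3

S3 and S7 and S9 together: S3 ∪ S7 ∪ S9 = {kappa, eta, lambda, delta, nu, gamma, zeta, beta, theta} — every point is covered.
Only S3 contains lambda, so S3 is forced; the remaining 7 points need at least 2 more groups (each remaining group adds at most 4) — so at least 3 groups are needed, and 3 is optimal.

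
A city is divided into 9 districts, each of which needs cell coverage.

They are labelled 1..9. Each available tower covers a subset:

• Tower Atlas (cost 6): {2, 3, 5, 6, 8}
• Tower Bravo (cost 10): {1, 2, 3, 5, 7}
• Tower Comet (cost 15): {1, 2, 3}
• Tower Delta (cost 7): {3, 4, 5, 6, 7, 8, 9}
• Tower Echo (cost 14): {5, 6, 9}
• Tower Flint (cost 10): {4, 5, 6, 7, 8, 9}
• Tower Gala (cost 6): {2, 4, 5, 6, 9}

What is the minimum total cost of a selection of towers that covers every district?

17

Bravo, Delta together cover every district (Bravo ∪ Delta = {1, 2, 3, 4, 5, 6, 7, 8, 9}); total cost 10 + 7 = 17.
No covering selection has total cost below 17.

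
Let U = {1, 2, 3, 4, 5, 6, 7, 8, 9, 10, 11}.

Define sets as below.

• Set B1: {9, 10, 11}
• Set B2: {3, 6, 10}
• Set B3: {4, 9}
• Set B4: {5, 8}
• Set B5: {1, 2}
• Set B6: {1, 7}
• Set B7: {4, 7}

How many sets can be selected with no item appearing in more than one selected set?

4

B1, B4, B5, B7 are pairwise disjoint (B1={9,10,11}; B4={5,8}; B5={1,2}; B7={4,7}).
Every remaining set overlaps one of these, and no 5 of the listed sets are pairwise disjoint, so 4 is the maximum.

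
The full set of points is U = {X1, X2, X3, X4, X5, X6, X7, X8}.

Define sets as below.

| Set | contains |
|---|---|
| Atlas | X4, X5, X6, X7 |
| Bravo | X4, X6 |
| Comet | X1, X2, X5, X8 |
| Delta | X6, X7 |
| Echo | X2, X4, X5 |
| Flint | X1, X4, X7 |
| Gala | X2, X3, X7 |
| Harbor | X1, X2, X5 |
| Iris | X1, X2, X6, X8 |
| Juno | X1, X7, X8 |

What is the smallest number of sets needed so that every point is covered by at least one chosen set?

Atlas and Comet and Gala together: Atlas ∪ Comet ∪ Gala = {X1, X2, X3, X4, X5, X6, X7, X8} — every point is covered.
Only Gala contains X3, so Gala is forced; the remaining 5 points need at least 2 more sets (each remaining set adds at most 3) — so at least 3 sets are needed, and 3 is optimal.

3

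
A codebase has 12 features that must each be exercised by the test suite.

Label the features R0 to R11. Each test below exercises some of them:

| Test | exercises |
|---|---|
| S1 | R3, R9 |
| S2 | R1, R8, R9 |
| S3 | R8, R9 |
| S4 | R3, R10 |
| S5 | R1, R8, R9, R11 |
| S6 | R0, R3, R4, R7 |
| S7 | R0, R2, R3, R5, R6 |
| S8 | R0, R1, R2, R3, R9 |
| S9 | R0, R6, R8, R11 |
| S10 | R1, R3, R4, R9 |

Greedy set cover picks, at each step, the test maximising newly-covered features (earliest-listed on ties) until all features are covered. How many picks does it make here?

4

Greedy: pick S7 (covers 5 new) → pick S5 (covers 4 new) → pick S6 (covers 2 new) → pick S4 (covers 1 new). Total picks: 4.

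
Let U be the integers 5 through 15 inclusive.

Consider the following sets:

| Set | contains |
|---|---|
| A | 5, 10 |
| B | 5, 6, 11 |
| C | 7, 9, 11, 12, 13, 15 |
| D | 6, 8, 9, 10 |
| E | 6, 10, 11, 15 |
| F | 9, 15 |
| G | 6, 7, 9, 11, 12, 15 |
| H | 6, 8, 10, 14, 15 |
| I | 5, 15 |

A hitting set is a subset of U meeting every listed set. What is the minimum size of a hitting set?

3

The 3 items {5, 6, 9} hit every set.
No choice of 2 items meets every set, so 3 is the minimum.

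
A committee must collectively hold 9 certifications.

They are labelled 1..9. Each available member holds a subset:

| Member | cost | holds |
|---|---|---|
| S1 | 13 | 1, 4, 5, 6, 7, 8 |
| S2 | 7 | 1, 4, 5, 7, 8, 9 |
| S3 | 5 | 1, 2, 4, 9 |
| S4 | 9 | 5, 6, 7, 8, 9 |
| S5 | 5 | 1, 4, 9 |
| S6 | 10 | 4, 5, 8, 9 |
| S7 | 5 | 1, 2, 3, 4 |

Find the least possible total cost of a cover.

14

S4, S7 together cover every certification (S4 ∪ S7 = {1, 2, 3, 4, 5, 6, 7, 8, 9}); total cost 9 + 5 = 14.
The greedy pick S2, S7, S4 costs 21; no covering selection beats 14.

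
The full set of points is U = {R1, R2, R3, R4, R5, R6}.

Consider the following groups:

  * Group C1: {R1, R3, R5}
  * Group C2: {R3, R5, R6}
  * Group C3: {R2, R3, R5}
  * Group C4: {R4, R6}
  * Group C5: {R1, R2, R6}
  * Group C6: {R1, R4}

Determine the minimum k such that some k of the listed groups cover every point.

C2, C4, and C5 cover everything between them: the union {R1, R2, R3, R4, R5, R6} is all of U.
No 2 of the 6 groups cover everything (all 15 combinations miss at least one point), so 3 is optimal.

3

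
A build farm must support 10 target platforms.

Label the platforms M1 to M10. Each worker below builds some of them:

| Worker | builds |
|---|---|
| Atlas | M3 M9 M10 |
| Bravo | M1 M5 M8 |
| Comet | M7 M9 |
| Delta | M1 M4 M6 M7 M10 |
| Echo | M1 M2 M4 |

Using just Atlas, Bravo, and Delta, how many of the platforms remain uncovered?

Union of Atlas, Bravo, Delta = {M1, M3, M4, M5, M6, M7, M8, M9, M10}.
Not covered: M2 — 1 platform.

1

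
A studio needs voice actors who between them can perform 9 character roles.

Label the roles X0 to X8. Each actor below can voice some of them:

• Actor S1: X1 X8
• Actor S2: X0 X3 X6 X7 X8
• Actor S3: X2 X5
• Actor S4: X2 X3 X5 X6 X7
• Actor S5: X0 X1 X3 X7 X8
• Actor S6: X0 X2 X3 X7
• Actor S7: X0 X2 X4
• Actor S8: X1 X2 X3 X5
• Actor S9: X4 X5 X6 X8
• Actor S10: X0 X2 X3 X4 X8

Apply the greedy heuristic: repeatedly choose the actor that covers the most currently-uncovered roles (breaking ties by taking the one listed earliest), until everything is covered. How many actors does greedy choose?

3

Greedy: pick S2 (covers 5 new) → pick S8 (covers 3 new) → pick S7 (covers 1 new). Total picks: 3.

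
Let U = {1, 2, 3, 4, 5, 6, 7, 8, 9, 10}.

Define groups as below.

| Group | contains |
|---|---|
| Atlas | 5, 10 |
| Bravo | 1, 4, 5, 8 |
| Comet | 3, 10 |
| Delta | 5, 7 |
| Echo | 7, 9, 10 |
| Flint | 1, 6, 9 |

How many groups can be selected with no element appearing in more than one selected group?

3

Comet, Delta, Flint are pairwise disjoint (Comet={3,10}; Delta={5,7}; Flint={1,6,9}).
Every remaining group overlaps one of these, and no 4 of the listed groups are pairwise disjoint, so 3 is the maximum.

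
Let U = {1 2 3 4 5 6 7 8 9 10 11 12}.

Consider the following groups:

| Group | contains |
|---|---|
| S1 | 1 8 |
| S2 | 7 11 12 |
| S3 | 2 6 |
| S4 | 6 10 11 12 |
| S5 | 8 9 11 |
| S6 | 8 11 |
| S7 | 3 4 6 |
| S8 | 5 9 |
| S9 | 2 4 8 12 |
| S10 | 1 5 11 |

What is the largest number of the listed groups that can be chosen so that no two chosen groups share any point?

S1, S2, S3, S8 are pairwise disjoint (S1={1,8}; S2={7,11,12}; S3={2,6}; S8={5,9}).
Every remaining group overlaps one of these, and no 5 of the listed groups are pairwise disjoint, so 4 is the maximum.

4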